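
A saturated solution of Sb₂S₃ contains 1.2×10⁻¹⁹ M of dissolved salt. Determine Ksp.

Ksp = 2.7×10⁻⁹³

Sb₂S₃(s) ⇌ 2 Sb³⁺(aq) + 3 S²⁻(aq)
With molar solubility s: [Sb³⁺] = 2s, [S²⁻] = 3s.
Ksp = [Sb³⁺]^2[S²⁻]^3 = (2s)^2 · (3s)^3 = 108s^5
Ksp = 108 × (1.2×10⁻¹⁹)^5 = 2.7×10⁻⁹³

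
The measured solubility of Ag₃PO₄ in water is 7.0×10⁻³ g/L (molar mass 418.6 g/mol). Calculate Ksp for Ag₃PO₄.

Ksp = 2.1×10⁻¹⁸

s = (7.0×10⁻³ g L⁻¹)/(418.6 g mol⁻¹) = 1.672×10⁻⁵ M
Ag₃PO₄(s) ⇌ 3 Ag⁺(aq) + PO₄³⁻(aq)
If s mol/L of Ag₃PO₄ dissolves, [Ag⁺] = 3s and [PO₄³⁻] = s.
Ksp = [Ag⁺]^3[PO₄³⁻] = (3s)^3 · s = 27s^4
Ksp = 27 × (1.672×10⁻⁵)^4 = 2.1×10⁻¹⁸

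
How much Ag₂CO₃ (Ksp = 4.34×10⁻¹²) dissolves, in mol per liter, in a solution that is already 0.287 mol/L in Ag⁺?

5.27×10⁻¹¹ M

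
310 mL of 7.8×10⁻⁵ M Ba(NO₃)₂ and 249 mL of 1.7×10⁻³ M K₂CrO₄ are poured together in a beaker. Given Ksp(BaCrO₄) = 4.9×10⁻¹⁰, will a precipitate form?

Yes

After mixing, V = 310 mL + 249 mL = 559 mL.
[Ba²⁺] = (7.8×10⁻⁵)(310)/559 = 4.3×10⁻⁵ M
[CrO₄²⁻] = (1.7×10⁻³)(249)/559 = 7.6×10⁻⁴ M
Q = [Ba²⁺][CrO₄²⁻] = 3.3×10⁻⁸
Because Q > Ksp (3.3×10⁻⁸ vs 4.9×10⁻¹⁰), a precipitate of BaCrO₄ forms.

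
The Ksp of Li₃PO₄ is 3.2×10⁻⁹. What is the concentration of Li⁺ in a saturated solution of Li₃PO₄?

9.9×10⁻³ M

Li₃PO₄(s) ⇌ 3 Li⁺(aq) + PO₄³⁻(aq)
Let s be the molar solubility. Then [Li⁺] = 3s and [PO₄³⁻] = s.
Ksp = [Li⁺]^3[PO₄³⁻] = (3s)^3 · s = 27s^4 = 3.2×10⁻⁹
s = 3.3×10⁻³ mol L⁻¹
[Li⁺] = 3s = 9.9×10⁻³ mol L⁻¹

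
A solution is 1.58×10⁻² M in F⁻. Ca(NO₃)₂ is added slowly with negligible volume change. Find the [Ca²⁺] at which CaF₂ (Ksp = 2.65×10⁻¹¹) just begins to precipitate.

Each salt precipitates once Q = Ksp for that salt.
CaF₂(s) ⇌ Ca²⁺(aq) + 2 F⁻(aq)
Ksp = [Ca²⁺][F⁻]^2 = [Ca²⁺](1.58×10⁻²)^2
[Ca²⁺] = 2.65×10⁻¹¹ / (1.58×10⁻²)^2 = 1.06×10⁻⁷
[Ca²⁺] = 1.06×10⁻⁷ M

1.06×10⁻⁷ M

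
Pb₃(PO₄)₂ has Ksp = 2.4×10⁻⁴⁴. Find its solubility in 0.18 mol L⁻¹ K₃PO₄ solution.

3.0×10⁻¹⁵ M

Pb₃(PO₄)₂(s) ⇌ 3 Pb²⁺(aq) + 2 PO₄³⁻(aq)
Let s be the solubility of Pb₃(PO₄)₂ here. The common ion gives [PO₄³⁻] ≈ 0.18 mol L⁻¹, and [Pb²⁺] = 3s.
Ksp = [Pb²⁺]^3[PO₄³⁻]^2 = (3s)^3(0.18)^2
(3s)^3 = 2.4×10⁻⁴⁴ / (0.18)^2 = 7.4×10⁻⁴³
s = 3.0×10⁻¹⁵ mol L⁻¹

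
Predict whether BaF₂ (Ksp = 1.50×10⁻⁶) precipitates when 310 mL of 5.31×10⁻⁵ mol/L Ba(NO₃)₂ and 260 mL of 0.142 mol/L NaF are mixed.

No

Total volume after mixing = 310 + 260 = 570 mL.
[Ba²⁺] = (5.31×10⁻⁵)(310)/570 = 2.89×10⁻⁵ mol/L
[F⁻] = (0.142)(260)/570 = 6.48×10⁻² mol/L
Q = [Ba²⁺][F⁻]^2 = 1.21×10⁻⁷
Q = 1.21×10⁻⁷ < Ksp = 1.50×10⁻⁶, so the solution is unsaturated and no precipitate forms.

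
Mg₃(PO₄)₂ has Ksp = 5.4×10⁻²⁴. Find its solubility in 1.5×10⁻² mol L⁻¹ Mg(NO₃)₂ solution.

6.3×10⁻¹⁰ M

Mg₃(PO₄)₂(s) ⇌ 3 Mg²⁺(aq) + 2 PO₄³⁻(aq)
With Mg²⁺ already at 1.5×10⁻² mol L⁻¹ and s small, take [Mg²⁺] ≈ 1.5×10⁻² mol L⁻¹ and [PO₄³⁻] = 2s.
Ksp = [Mg²⁺]^3[PO₄³⁻]^2 = (1.5×10⁻²)^3(2s)^2
(2s)^2 = 5.4×10⁻²⁴ / (1.5×10⁻²)^3 = 1.6×10⁻¹⁸
s = 6.3×10⁻¹⁰ mol L⁻¹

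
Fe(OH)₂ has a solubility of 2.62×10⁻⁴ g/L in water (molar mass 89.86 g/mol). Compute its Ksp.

Ksp = 9.91×10⁻¹⁷

Molar solubility s = (2.62×10⁻⁴ g/L) / (89.86 g/mol) = 2.9156×10⁻⁶ mol/L
Fe(OH)₂(s) ⇌ Fe²⁺(aq) + 2 OH⁻(aq)
For each mole of Fe(OH)₂ that dissolves per liter, [Fe²⁺] = s and [OH⁻] = 2s; let s denote this solubility.
Ksp = [Fe²⁺][OH⁻]^2 = s · (2s)^2 = 4s^3
Ksp = 4 × (2.9156×10⁻⁶)^3 = 9.91×10⁻¹⁷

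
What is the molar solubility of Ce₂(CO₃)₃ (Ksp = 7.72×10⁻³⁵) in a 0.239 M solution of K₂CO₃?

Ce₂(CO₃)₃(s) ⇌ 2 Ce³⁺(aq) + 3 CO₃²⁻(aq)
CO₃²⁻ is already present at 0.239 M. If s mol/L of Ce₂(CO₃)₃ dissolves, [Ce³⁺] = 2s while [CO₃²⁻] ≈ 0.239 M.
Ksp = [Ce³⁺]^2[CO₃²⁻]^3 = (2s)^2(0.239)^3
(2s)^2 = 7.72×10⁻³⁵ / (0.239)^3 = 5.65×10⁻³³
s = 3.76×10⁻¹⁷ M

3.76×10⁻¹⁷ M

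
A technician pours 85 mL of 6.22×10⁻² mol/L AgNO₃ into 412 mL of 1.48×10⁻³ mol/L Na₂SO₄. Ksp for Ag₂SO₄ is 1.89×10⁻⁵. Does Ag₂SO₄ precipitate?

No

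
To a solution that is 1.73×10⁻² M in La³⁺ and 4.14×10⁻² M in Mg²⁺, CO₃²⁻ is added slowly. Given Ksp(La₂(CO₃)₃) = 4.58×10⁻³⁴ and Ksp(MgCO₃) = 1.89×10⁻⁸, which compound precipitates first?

La₂(CO₃)₃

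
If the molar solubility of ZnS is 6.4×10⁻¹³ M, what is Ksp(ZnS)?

ZnS(s) ⇌ Zn²⁺(aq) + S²⁻(aq)
Call the molar solubility s, so that [Zn²⁺] = s and [S²⁻] = s.
Ksp = [Zn²⁺][S²⁻] = s · s = s^2
Ksp = (6.4×10⁻¹³)^2 = 4.1×10⁻²⁵

Ksp = 4.1×10⁻²⁵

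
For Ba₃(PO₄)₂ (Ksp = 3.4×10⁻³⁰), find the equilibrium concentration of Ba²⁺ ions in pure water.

1.5×10⁻⁶ M

Ba₃(PO₄)₂(s) ⇌ 3 Ba²⁺(aq) + 2 PO₄³⁻(aq)
For each mole of Ba₃(PO₄)₂ that dissolves per liter, [Ba²⁺] = 3s and [PO₄³⁻] = 2s; let s denote this solubility.
Ksp = [Ba²⁺]^3[PO₄³⁻]^2 = (3s)^3 · (2s)^2 = 108s^5 = 3.4×10⁻³⁰
s = 5.0×10⁻⁷ M
[Ba²⁺] = 3s = 1.5×10⁻⁶ M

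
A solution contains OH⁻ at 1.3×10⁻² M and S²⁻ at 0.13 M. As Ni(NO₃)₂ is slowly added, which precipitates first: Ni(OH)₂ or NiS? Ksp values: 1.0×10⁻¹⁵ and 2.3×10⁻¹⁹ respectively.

NiS

Precipitation of each salt begins when its ion product equals Ksp.
For Ni(OH)₂: [Ni²⁺] = (Ksp/[OH⁻]^2) = 5.9×10⁻¹² M
For NiS: [Ni²⁺] = (Ksp/[S²⁻]) = 1.8×10⁻¹⁸ M
NiS requires the lower [Ni²⁺], so it precipitates first.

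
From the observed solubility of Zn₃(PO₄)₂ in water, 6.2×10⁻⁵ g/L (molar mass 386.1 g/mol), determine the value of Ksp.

Ksp = 1.2×10⁻³²

s = (6.2×10⁻⁵ g L⁻¹)/(386.1 g mol⁻¹) = 1.606×10⁻⁷ M
Zn₃(PO₄)₂(s) ⇌ 3 Zn²⁺(aq) + 2 PO₄³⁻(aq)
If s mol/L of Zn₃(PO₄)₂ dissolves, [Zn²⁺] = 3s and [PO₄³⁻] = 2s.
Ksp = [Zn²⁺]^3[PO₄³⁻]^2 = (3s)^3 · (2s)^2 = 108s^5
Ksp = 108 × (1.606×10⁻⁷)^5 = 1.2×10⁻³²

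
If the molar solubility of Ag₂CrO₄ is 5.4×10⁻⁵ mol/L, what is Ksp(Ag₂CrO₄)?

Ag₂CrO₄(s) ⇌ 2 Ag⁺(aq) + CrO₄²⁻(aq)
Let s be the molar solubility. Then [Ag⁺] = 2s and [CrO₄²⁻] = s.
Ksp = [Ag⁺]^2[CrO₄²⁻] = (2s)^2 · s = 4s^3
Ksp = 4 × (5.4×10⁻⁵)^3 = 6.3×10⁻¹³

Ksp = 6.3×10⁻¹³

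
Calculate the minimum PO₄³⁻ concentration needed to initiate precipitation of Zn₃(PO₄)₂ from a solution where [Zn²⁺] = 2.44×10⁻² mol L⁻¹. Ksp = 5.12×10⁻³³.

1.88×10⁻¹⁴ M

The threshold for precipitation is Q = Ksp.
Zn₃(PO₄)₂(s) ⇌ 3 Zn²⁺(aq) + 2 PO₄³⁻(aq)
Ksp = [Zn²⁺]^3[PO₄³⁻]^2 = [PO₄³⁻]^2(2.44×10⁻²)^3
[PO₄³⁻]^2 = 5.12×10⁻³³ / (2.44×10⁻²)^3 = 3.52×10⁻²⁸
[PO₄³⁻] = 1.88×10⁻¹⁴ mol L⁻¹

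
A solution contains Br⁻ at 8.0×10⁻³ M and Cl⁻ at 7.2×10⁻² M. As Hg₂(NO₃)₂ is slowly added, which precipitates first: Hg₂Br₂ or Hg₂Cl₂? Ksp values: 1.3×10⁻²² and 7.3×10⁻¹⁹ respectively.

Precipitation of each salt begins when its ion product equals Ksp.
For Hg₂Br₂: [Hg₂²⁺] = (Ksp/[Br⁻]^2) = 2.0×10⁻¹⁸ M
For Hg₂Cl₂: [Hg₂²⁺] = (Ksp/[Cl⁻]^2) = 1.4×10⁻¹⁶ M
Since Hg₂Br₂ needs less Hg₂²⁺ to reach saturation, it precipitates first.

Hg₂Br₂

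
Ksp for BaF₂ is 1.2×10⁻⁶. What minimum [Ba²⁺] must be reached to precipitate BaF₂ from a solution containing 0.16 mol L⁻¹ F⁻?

4.7×10⁻⁵ M

Precipitation of each salt begins when its ion product equals Ksp.
BaF₂(s) ⇌ Ba²⁺(aq) + 2 F⁻(aq)
Ksp = [Ba²⁺][F⁻]^2 = [Ba²⁺](0.16)^2
[Ba²⁺] = 1.2×10⁻⁶ / (0.16)^2 = 4.7×10⁻⁵
[Ba²⁺] = 4.7×10⁻⁵ mol L⁻¹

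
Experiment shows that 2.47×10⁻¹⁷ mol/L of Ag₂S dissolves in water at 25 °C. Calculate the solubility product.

Ksp = 6.03×10⁻⁵⁰

Ag₂S(s) ⇌ 2 Ag⁺(aq) + S²⁻(aq)
Let s be the molar solubility. Then [Ag⁺] = 2s and [S²⁻] = s.
Ksp = [Ag⁺]^2[S²⁻] = (2s)^2 · s = 4s^3
Ksp = 4 × (2.47×10⁻¹⁷)^3 = 6.03×10⁻⁵⁰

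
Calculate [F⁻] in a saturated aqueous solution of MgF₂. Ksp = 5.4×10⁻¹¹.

4.8×10⁻⁴ M

MgF₂(s) ⇌ Mg²⁺(aq) + 2 F⁻(aq)
If s mol/L of MgF₂ dissolves, [Mg²⁺] = s and [F⁻] = 2s.
Ksp = [Mg²⁺][F⁻]^2 = s · (2s)^2 = 4s^3 = 5.4×10⁻¹¹
s = 2.4×10⁻⁴ mol/L
[F⁻] = 2s = 4.8×10⁻⁴ mol/L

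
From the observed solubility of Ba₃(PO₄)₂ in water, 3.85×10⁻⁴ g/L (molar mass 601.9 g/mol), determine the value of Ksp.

Ksp = 1.16×10⁻²⁹

Convert to molarity: s = 3.85×10⁻⁴ / 601.9 = 6.3964×10⁻⁷ mol/L
Ba₃(PO₄)₂(s) ⇌ 3 Ba²⁺(aq) + 2 PO₄³⁻(aq)
If s mol/L of Ba₃(PO₄)₂ dissolves, [Ba²⁺] = 3s and [PO₄³⁻] = 2s.
Ksp = [Ba²⁺]^3[PO₄³⁻]^2 = (3s)^3 · (2s)^2 = 108s^5
Ksp = 108 × (6.3964×10⁻⁷)^5 = 1.16×10⁻²⁹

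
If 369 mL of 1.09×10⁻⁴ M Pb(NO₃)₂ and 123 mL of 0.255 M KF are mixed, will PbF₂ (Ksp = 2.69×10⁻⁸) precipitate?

Total volume after mixing = 369 + 123 = 492 mL.
[Pb²⁺] = (1.09×10⁻⁴)(369)/492 = 8.18×10⁻⁵ M
[F⁻] = (0.255)(123)/492 = 6.38×10⁻² M
Q = [Pb²⁺][F⁻]^2 = 3.32×10⁻⁷
Since Q (3.32×10⁻⁷) exceeds Ksp (2.69×10⁻⁸), PbF₂ will precipitate.

Yes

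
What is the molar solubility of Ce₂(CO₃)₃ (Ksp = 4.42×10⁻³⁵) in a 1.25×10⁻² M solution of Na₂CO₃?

Ce₂(CO₃)₃(s) ⇌ 2 Ce³⁺(aq) + 3 CO₃²⁻(aq)
Let s be the solubility of Ce₂(CO₃)₃ here. The common ion gives [CO₃²⁻] ≈ 1.25×10⁻² M, and [Ce³⁺] = 2s.
Ksp = [Ce³⁺]^2[CO₃²⁻]^3 = (2s)^2(1.25×10⁻²)^3
(2s)^2 = 4.42×10⁻³⁵ / (1.25×10⁻²)^3 = 2.26×10⁻²⁹
s = 2.38×10⁻¹⁵ M

2.38×10⁻¹⁵ M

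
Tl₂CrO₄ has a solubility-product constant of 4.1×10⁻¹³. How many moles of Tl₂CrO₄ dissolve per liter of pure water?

4.7×10⁻⁵ M

Tl₂CrO₄(s) ⇌ 2 Tl⁺(aq) + CrO₄²⁻(aq)
For each mole of Tl₂CrO₄ that dissolves per liter, [Tl⁺] = 2s and [CrO₄²⁻] = s; let s denote this solubility.
Ksp = [Tl⁺]^2[CrO₄²⁻] = (2s)^2 · s = 4s^3
4s^3 = 4.1×10⁻¹³  ⇒  s^3 = 1.0×10⁻¹³
Taking the 3rd root, s = 4.7×10⁻⁵ M.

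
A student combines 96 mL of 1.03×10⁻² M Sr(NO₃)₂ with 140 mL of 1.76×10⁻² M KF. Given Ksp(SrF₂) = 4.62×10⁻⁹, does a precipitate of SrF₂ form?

Yes

Total volume after mixing = 96 + 140 = 236 mL.
[Sr²⁺] = (1.03×10⁻²)(96)/236 = 4.19×10⁻³ M
[F⁻] = (1.76×10⁻²)(140)/236 = 1.04×10⁻² M
Q = [Sr²⁺][F⁻]^2 = 4.57×10⁻⁷
Q = 4.57×10⁻⁷ > Ksp = 4.62×10⁻⁹, so the solution is supersaturated and SrF₂ precipitates.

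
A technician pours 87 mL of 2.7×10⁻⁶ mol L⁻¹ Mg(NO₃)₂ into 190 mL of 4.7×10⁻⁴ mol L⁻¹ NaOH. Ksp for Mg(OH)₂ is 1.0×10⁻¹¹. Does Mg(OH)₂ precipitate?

The combined volume is 277 mL.
[Mg²⁺] = (2.7×10⁻⁶)(87)/277 = 8.5×10⁻⁷ mol L⁻¹
[OH⁻] = (4.7×10⁻⁴)(190)/277 = 3.2×10⁻⁴ mol L⁻¹
Q = [Mg²⁺][OH⁻]^2 = 8.8×10⁻¹⁴
Q = 8.8×10⁻¹⁴ < Ksp = 1.0×10⁻¹¹, so the solution is unsaturated and no precipitate forms.

No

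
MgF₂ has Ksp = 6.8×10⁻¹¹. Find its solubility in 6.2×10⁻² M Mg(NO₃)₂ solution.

1.7×10⁻⁵ M

MgF₂(s) ⇌ Mg²⁺(aq) + 2 F⁻(aq)
Let s be the solubility of MgF₂ here. The common ion gives [Mg²⁺] ≈ 6.2×10⁻² M, and [F⁻] = 2s.
Ksp = [Mg²⁺][F⁻]^2 = (6.2×10⁻²)(2s)^2
(2s)^2 = 6.8×10⁻¹¹ / (6.2×10⁻²) = 1.1×10⁻⁹
s = 1.7×10⁻⁵ M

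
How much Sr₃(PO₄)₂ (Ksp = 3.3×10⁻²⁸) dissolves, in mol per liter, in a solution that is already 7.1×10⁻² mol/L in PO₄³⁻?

1.3×10⁻⁹ M

Sr₃(PO₄)₂(s) ⇌ 3 Sr²⁺(aq) + 2 PO₄³⁻(aq)
The solution already contains PO₄³⁻ at 7.1×10⁻² mol/L. Let s be the molar solubility of Sr₃(PO₄)₂.
[PO₄³⁻] ≈ 7.1×10⁻² mol/L (common ion dominates); [Sr²⁺] = 3s.
Ksp = [Sr²⁺]^3[PO₄³⁻]^2 = (3s)^3(7.1×10⁻²)^2
(3s)^3 = 3.3×10⁻²⁸ / (7.1×10⁻²)^2 = 6.5×10⁻²⁶
s = 1.3×10⁻⁹ mol/L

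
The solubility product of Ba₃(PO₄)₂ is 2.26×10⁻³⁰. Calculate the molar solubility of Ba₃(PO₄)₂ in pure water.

4.61×10⁻⁷ M

Ba₃(PO₄)₂(s) ⇌ 3 Ba²⁺(aq) + 2 PO₄³⁻(aq)
Let s be the molar solubility. Then [Ba²⁺] = 3s and [PO₄³⁻] = 2s.
Ksp = [Ba²⁺]^3[PO₄³⁻]^2 = (3s)^3 · (2s)^2 = 108s^5
108s^5 = 2.26×10⁻³⁰  ⇒  s^5 = 2.09×10⁻³²
s = (2.09×10⁻³²)^(1/5) = 4.61×10⁻⁷ mol L⁻¹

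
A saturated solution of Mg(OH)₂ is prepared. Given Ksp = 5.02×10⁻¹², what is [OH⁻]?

2.16×10⁻⁴ M

Mg(OH)₂(s) ⇌ Mg²⁺(aq) + 2 OH⁻(aq)
If s mol/L of Mg(OH)₂ dissolves, [Mg²⁺] = s and [OH⁻] = 2s.
Ksp = [Mg²⁺][OH⁻]^2 = s · (2s)^2 = 4s^3 = 5.02×10⁻¹²
s = 1.08×10⁻⁴ mol L⁻¹
[OH⁻] = 2s = 2.16×10⁻⁴ mol L⁻¹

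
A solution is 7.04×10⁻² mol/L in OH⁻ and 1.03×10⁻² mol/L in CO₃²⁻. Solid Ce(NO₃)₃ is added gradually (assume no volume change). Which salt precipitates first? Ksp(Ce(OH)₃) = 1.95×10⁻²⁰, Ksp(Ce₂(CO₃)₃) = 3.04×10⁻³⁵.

Ce(OH)₃

Precipitation begins when Q = Ksp.
For Ce(OH)₃: [Ce³⁺] = (Ksp/[OH⁻]^3) = 5.59×10⁻¹⁷ mol/L
For Ce₂(CO₃)₃: [Ce³⁺] = (Ksp/[CO₃²⁻]^3)^(1/2) = 5.27×10⁻¹⁵ mol/L
The smaller threshold [Ce³⁺] is reached first, so Ce(OH)₃ precipitates first.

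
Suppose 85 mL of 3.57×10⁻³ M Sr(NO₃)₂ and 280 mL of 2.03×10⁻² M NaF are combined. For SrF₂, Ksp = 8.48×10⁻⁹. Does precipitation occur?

Yes

The combined volume is 365 mL.
[Sr²⁺] = (3.57×10⁻³)(85)/365 = 8.31×10⁻⁴ M
[F⁻] = (2.03×10⁻²)(280)/365 = 1.56×10⁻² M
Q = [Sr²⁺][F⁻]^2 = 2.02×10⁻⁷
Q = 2.02×10⁻⁷ > Ksp = 8.48×10⁻⁹, so the solution is supersaturated and SrF₂ precipitates.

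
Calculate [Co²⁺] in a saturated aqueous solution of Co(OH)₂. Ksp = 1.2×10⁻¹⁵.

Co(OH)₂(s) ⇌ Co²⁺(aq) + 2 OH⁻(aq)
For each mole of Co(OH)₂ that dissolves per liter, [Co²⁺] = s and [OH⁻] = 2s; let s denote this solubility.
Ksp = [Co²⁺][OH⁻]^2 = s · (2s)^2 = 4s^3 = 1.2×10⁻¹⁵
s = 6.7×10⁻⁶ mol/L
[Co²⁺] = s = 6.7×10⁻⁶ mol/L

6.7×10⁻⁶ M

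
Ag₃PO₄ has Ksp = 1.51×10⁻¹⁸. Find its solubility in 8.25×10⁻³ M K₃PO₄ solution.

Ag₃PO₄(s) ⇌ 3 Ag⁺(aq) + PO₄³⁻(aq)
The solution already contains PO₄³⁻ at 8.25×10⁻³ M. Let s be the molar solubility of Ag₃PO₄.
[PO₄³⁻] ≈ 8.25×10⁻³ M (common ion dominates); [Ag⁺] = 3s.
Ksp = [Ag⁺]^3[PO₄³⁻] = (3s)^3(8.25×10⁻³)
(3s)^3 = 1.51×10⁻¹⁸ / (8.25×10⁻³) = 1.83×10⁻¹⁶
s = 1.89×10⁻⁶ M

1.89×10⁻⁶ M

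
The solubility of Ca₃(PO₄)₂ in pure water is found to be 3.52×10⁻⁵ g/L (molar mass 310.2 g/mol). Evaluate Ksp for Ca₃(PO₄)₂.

Ksp = 2.03×10⁻³³

Molar solubility s = (3.52×10⁻⁵ g/L) / (310.2 g/mol) = 1.1348×10⁻⁷ mol/L
Ca₃(PO₄)₂(s) ⇌ 3 Ca²⁺(aq) + 2 PO₄³⁻(aq)
With molar solubility s: [Ca²⁺] = 3s, [PO₄³⁻] = 2s.
Ksp = [Ca²⁺]^3[PO₄³⁻]^2 = (3s)^3 · (2s)^2 = 108s^5
Ksp = 108 × (1.1348×10⁻⁷)^5 = 2.03×10⁻³³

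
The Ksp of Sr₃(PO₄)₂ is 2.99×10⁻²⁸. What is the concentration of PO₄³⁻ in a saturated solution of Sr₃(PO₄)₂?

2.45×10⁻⁶ M

Sr₃(PO₄)₂(s) ⇌ 3 Sr²⁺(aq) + 2 PO₄³⁻(aq)
If s mol/L of Sr₃(PO₄)₂ dissolves, [Sr²⁺] = 3s and [PO₄³⁻] = 2s.
Ksp = [Sr²⁺]^3[PO₄³⁻]^2 = (3s)^3 · (2s)^2 = 108s^5 = 2.99×10⁻²⁸
s = 1.23×10⁻⁶ mol/L
[PO₄³⁻] = 2s = 2.45×10⁻⁶ mol/L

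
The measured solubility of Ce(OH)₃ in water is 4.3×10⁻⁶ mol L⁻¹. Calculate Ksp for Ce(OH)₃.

Ksp = 9.2×10⁻²¹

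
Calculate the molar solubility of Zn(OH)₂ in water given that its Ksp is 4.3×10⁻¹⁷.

Zn(OH)₂(s) ⇌ Zn²⁺(aq) + 2 OH⁻(aq)
If s mol/L of Zn(OH)₂ dissolves, [Zn²⁺] = s and [OH⁻] = 2s.
Ksp = [Zn²⁺][OH⁻]^2 = s · (2s)^2 = 4s^3
4s^3 = 4.3×10⁻¹⁷  ⇒  s^3 = 1.1×10⁻¹⁷
Taking the 3rd root, s = 2.2×10⁻⁶ mol L⁻¹.

2.2×10⁻⁶ M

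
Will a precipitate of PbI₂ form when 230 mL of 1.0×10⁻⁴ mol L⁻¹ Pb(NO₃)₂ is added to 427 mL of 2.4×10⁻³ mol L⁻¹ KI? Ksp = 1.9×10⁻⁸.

No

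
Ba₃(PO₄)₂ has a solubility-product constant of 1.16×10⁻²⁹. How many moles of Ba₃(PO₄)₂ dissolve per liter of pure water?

6.40×10⁻⁷ M

Ba₃(PO₄)₂(s) ⇌ 3 Ba²⁺(aq) + 2 PO₄³⁻(aq)
With molar solubility s: [Ba²⁺] = 3s, [PO₄³⁻] = 2s.
Ksp = [Ba²⁺]^3[PO₄³⁻]^2 = (3s)^3 · (2s)^2 = 108s^5
108s^5 = 1.16×10⁻²⁹  ⇒  s^5 = 1.07×10⁻³¹
s = (1.07×10⁻³¹)^(1/5) = 6.40×10⁻⁷ M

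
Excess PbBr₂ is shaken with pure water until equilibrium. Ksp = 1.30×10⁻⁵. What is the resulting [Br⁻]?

2.96×10⁻² M

PbBr₂(s) ⇌ Pb²⁺(aq) + 2 Br⁻(aq)
Call the molar solubility s, so that [Pb²⁺] = s and [Br⁻] = 2s.
Ksp = [Pb²⁺][Br⁻]^2 = s · (2s)^2 = 4s^3 = 1.30×10⁻⁵
s = 1.48×10⁻² M
[Br⁻] = 2s = 2.96×10⁻² M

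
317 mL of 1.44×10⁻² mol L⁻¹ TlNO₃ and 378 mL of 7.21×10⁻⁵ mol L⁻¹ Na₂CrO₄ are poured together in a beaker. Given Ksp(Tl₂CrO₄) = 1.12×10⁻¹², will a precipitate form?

Yes

Total volume after mixing = 317 + 378 = 695 mL.
[Tl⁺] = (1.44×10⁻²)(317)/695 = 6.57×10⁻³ mol L⁻¹
[CrO₄²⁻] = (7.21×10⁻⁵)(378)/695 = 3.92×10⁻⁵ mol L⁻¹
Q = [Tl⁺]^2[CrO₄²⁻] = 1.69×10⁻⁹
Because Q > Ksp (1.69×10⁻⁹ vs 1.12×10⁻¹²), a precipitate of Tl₂CrO₄ forms.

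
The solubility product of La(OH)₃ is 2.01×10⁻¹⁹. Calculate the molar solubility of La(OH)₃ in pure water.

9.29×10⁻⁶ M

La(OH)₃(s) ⇌ La³⁺(aq) + 3 OH⁻(aq)
Call the molar solubility s, so that [La³⁺] = s and [OH⁻] = 3s.
Ksp = [La³⁺][OH⁻]^3 = s · (3s)^3 = 27s^4
27s^4 = 2.01×10⁻¹⁹  ⇒  s^4 = 7.44×10⁻²¹
s = (7.44×10⁻²¹)^(1/4) = 9.29×10⁻⁶ mol/L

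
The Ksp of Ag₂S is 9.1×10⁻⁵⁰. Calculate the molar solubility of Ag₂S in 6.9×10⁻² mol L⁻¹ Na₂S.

5.7×10⁻²⁵ M

Ag₂S(s) ⇌ 2 Ag⁺(aq) + S²⁻(aq)
With S²⁻ already at 6.9×10⁻² mol L⁻¹ and s small, take [S²⁻] ≈ 6.9×10⁻² mol L⁻¹ and [Ag⁺] = 2s.
Ksp = [Ag⁺]^2[S²⁻] = (2s)^2(6.9×10⁻²)
(2s)^2 = 9.1×10⁻⁵⁰ / (6.9×10⁻²) = 1.3×10⁻⁴⁸
s = 5.7×10⁻²⁵ mol L⁻¹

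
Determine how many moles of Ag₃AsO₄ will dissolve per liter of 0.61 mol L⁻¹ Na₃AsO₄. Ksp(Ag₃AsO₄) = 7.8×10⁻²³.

1.7×10⁻⁸ M

Ag₃AsO₄(s) ⇌ 3 Ag⁺(aq) + AsO₄³⁻(aq)
With AsO₄³⁻ already at 0.61 mol L⁻¹ and s small, take [AsO₄³⁻] ≈ 0.61 mol L⁻¹ and [Ag⁺] = 3s.
Ksp = [Ag⁺]^3[AsO₄³⁻] = (3s)^3(0.61)
(3s)^3 = 7.8×10⁻²³ / (0.61) = 1.3×10⁻²²
s = 1.7×10⁻⁸ mol L⁻¹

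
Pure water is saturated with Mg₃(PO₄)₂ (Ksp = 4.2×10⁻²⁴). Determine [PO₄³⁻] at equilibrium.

Mg₃(PO₄)₂(s) ⇌ 3 Mg²⁺(aq) + 2 PO₄³⁻(aq)
If s mol/L of Mg₃(PO₄)₂ dissolves, [Mg²⁺] = 3s and [PO₄³⁻] = 2s.
Ksp = [Mg²⁺]^3[PO₄³⁻]^2 = (3s)^3 · (2s)^2 = 108s^5 = 4.2×10⁻²⁴
s = 8.3×10⁻⁶ M
[PO₄³⁻] = 2s = 1.7×10⁻⁵ M

1.7×10⁻⁵ M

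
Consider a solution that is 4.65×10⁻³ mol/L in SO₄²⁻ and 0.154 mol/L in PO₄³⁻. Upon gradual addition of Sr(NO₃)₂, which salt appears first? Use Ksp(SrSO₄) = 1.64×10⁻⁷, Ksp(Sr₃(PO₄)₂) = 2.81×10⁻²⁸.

A salt starts to precipitate once the ion product Q reaches its Ksp.
For SrSO₄: [Sr²⁺] = (Ksp/[SO₄²⁻]) = 3.53×10⁻⁵ mol/L
For Sr₃(PO₄)₂: [Sr²⁺] = (Ksp/[PO₄³⁻]^2)^(1/3) = 2.28×10⁻⁹ mol/L
Since Sr₃(PO₄)₂ needs less Sr²⁺ to reach saturation, it precipitates first.

Sr₃(PO₄)₂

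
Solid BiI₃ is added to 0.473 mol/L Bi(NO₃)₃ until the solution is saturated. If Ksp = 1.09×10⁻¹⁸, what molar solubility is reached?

BiI₃(s) ⇌ Bi³⁺(aq) + 3 I⁻(aq)
The solution already contains Bi³⁺ at 0.473 mol/L. Let s be the molar solubility of BiI₃.
[Bi³⁺] ≈ 0.473 mol/L (common ion dominates); [I⁻] = 3s.
Ksp = [Bi³⁺][I⁻]^3 = (0.473)(3s)^3
(3s)^3 = 1.09×10⁻¹⁸ / (0.473) = 2.30×10⁻¹⁸
s = 4.40×10⁻⁷ mol/L

4.40×10⁻⁷ M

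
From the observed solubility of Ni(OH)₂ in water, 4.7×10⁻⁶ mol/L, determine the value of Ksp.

Ksp = 4.2×10⁻¹⁶

Ni(OH)₂(s) ⇌ Ni²⁺(aq) + 2 OH⁻(aq)
Let s be the molar solubility. Then [Ni²⁺] = s and [OH⁻] = 2s.
Ksp = [Ni²⁺][OH⁻]^2 = s · (2s)^2 = 4s^3
Ksp = 4 × (4.7×10⁻⁶)^3 = 4.2×10⁻¹⁶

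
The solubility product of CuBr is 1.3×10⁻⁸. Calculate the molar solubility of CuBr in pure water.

CuBr(s) ⇌ Cu⁺(aq) + Br⁻(aq)
If s mol/L of CuBr dissolves, [Cu⁺] = s and [Br⁻] = s.
Ksp = [Cu⁺][Br⁻] = s · s = s^2
s^2 = 1.3×10⁻⁸
s = (1.3×10⁻⁸)^(1/2) = 1.1×10⁻⁴ mol/L

1.1×10⁻⁴ M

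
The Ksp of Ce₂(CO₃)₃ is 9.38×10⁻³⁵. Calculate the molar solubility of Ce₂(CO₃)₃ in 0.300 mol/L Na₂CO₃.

2.95×10⁻¹⁷ M

Ce₂(CO₃)₃(s) ⇌ 2 Ce³⁺(aq) + 3 CO₃²⁻(aq)
CO₃²⁻ is already present at 0.300 mol/L. If s mol/L of Ce₂(CO₃)₃ dissolves, [Ce³⁺] = 2s while [CO₃²⁻] ≈ 0.300 mol/L.
Ksp = [Ce³⁺]^2[CO₃²⁻]^3 = (2s)^2(0.300)^3
(2s)^2 = 9.38×10⁻³⁵ / (0.300)^3 = 3.47×10⁻³³
s = 2.95×10⁻¹⁷ mol/L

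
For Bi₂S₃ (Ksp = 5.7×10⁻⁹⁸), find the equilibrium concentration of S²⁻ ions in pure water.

4.2×10⁻²⁰ M

Bi₂S₃(s) ⇌ 2 Bi³⁺(aq) + 3 S²⁻(aq)
If s mol/L of Bi₂S₃ dissolves, [Bi³⁺] = 2s and [S²⁻] = 3s.
Ksp = [Bi³⁺]^2[S²⁻]^3 = (2s)^2 · (3s)^3 = 108s^5 = 5.7×10⁻⁹⁸
s = 1.4×10⁻²⁰ mol/L
[S²⁻] = 3s = 4.2×10⁻²⁰ mol/L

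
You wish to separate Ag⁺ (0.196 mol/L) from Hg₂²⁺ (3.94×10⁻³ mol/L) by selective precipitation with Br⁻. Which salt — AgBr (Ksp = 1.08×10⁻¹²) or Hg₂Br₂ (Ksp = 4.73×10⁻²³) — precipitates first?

AgBr

The threshold for precipitation is Q = Ksp.
For AgBr: [Br⁻] = (Ksp/[Ag⁺]) = 5.51×10⁻¹² mol/L
For Hg₂Br₂: [Br⁻] = (Ksp/[Hg₂²⁺])^(1/2) = 1.10×10⁻¹⁰ mol/L
AgBr requires the lower [Br⁻], so it precipitates first.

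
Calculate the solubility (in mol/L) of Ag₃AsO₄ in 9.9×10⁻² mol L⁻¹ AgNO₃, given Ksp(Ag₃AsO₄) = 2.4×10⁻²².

2.5×10⁻¹⁹ M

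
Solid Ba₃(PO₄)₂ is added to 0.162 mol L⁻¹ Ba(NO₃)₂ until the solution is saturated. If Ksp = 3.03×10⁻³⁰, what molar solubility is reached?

1.33×10⁻¹⁴ M

Ba₃(PO₄)₂(s) ⇌ 3 Ba²⁺(aq) + 2 PO₄³⁻(aq)
Ba²⁺ is already present at 0.162 mol L⁻¹. If s mol/L of Ba₃(PO₄)₂ dissolves, [PO₄³⁻] = 2s while [Ba²⁺] ≈ 0.162 mol L⁻¹.
Ksp = [Ba²⁺]^3[PO₄³⁻]^2 = (0.162)^3(2s)^2
(2s)^2 = 3.03×10⁻³⁰ / (0.162)^3 = 7.13×10⁻²⁸
s = 1.33×10⁻¹⁴ mol L⁻¹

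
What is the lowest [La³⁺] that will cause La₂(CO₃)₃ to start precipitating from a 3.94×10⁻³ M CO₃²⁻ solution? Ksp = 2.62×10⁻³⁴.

6.54×10⁻¹⁴ M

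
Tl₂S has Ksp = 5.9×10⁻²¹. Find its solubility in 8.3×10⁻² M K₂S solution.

Tl₂S(s) ⇌ 2 Tl⁺(aq) + S²⁻(aq)
S²⁻ is already present at 8.3×10⁻² M. If s mol/L of Tl₂S dissolves, [Tl⁺] = 2s while [S²⁻] ≈ 8.3×10⁻² M.
Ksp = [Tl⁺]^2[S²⁻] = (2s)^2(8.3×10⁻²)
(2s)^2 = 5.9×10⁻²¹ / (8.3×10⁻²) = 7.1×10⁻²⁰
s = 1.3×10⁻¹⁰ M

1.3×10⁻¹⁰ M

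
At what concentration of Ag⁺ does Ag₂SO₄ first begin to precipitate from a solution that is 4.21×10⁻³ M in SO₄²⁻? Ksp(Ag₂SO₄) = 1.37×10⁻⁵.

Precipitation of each salt begins when its ion product equals Ksp.
Ag₂SO₄(s) ⇌ 2 Ag⁺(aq) + SO₄²⁻(aq)
Ksp = [Ag⁺]^2[SO₄²⁻] = [Ag⁺]^2(4.21×10⁻³)
[Ag⁺]^2 = 1.37×10⁻⁵ / (4.21×10⁻³) = 3.25×10⁻³
[Ag⁺] = 5.70×10⁻² M

5.70×10⁻² M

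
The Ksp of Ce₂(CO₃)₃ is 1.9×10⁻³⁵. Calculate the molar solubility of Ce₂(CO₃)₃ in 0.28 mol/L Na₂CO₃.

1.5×10⁻¹⁷ M

Ce₂(CO₃)₃(s) ⇌ 2 Ce³⁺(aq) + 3 CO₃²⁻(aq)
Let s be the solubility of Ce₂(CO₃)₃ here. The common ion gives [CO₃²⁻] ≈ 0.28 mol/L, and [Ce³⁺] = 2s.
Ksp = [Ce³⁺]^2[CO₃²⁻]^3 = (2s)^2(0.28)^3
(2s)^2 = 1.9×10⁻³⁵ / (0.28)^3 = 8.7×10⁻³⁴
s = 1.5×10⁻¹⁷ mol/L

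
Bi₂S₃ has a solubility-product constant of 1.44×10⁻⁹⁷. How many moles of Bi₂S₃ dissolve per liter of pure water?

Bi₂S₃(s) ⇌ 2 Bi³⁺(aq) + 3 S²⁻(aq)
For each mole of Bi₂S₃ that dissolves per liter, [Bi³⁺] = 2s and [S²⁻] = 3s; let s denote this solubility.
Ksp = [Bi³⁺]^2[S²⁻]^3 = (2s)^2 · (3s)^3 = 108s^5
108s^5 = 1.44×10⁻⁹⁷  ⇒  s^5 = 1.33×10⁻⁹⁹
s = (1.33×10⁻⁹⁹)^(1/5) = 1.68×10⁻²⁰ mol L⁻¹

1.68×10⁻²⁰ M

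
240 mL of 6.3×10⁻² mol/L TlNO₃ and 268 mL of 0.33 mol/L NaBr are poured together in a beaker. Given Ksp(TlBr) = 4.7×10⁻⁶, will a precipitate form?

Yes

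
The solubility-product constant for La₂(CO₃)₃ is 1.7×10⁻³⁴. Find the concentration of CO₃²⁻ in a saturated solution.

La₂(CO₃)₃(s) ⇌ 2 La³⁺(aq) + 3 CO₃²⁻(aq)
If s mol/L of La₂(CO₃)₃ dissolves, [La³⁺] = 2s and [CO₃²⁻] = 3s.
Ksp = [La³⁺]^2[CO₃²⁻]^3 = (2s)^2 · (3s)^3 = 108s^5 = 1.7×10⁻³⁴
s = 6.9×10⁻⁸ mol/L
[CO₃²⁻] = 3s = 2.1×10⁻⁷ mol/L

2.1×10⁻⁷ M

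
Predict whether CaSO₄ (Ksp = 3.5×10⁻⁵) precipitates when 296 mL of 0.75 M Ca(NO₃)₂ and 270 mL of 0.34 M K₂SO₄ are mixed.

Yes

After mixing, V = 296 mL + 270 mL = 566 mL.
[Ca²⁺] = (0.75)(296)/566 = 0.39 M
[SO₄²⁻] = (0.34)(270)/566 = 0.16 M
Q = [Ca²⁺][SO₄²⁻] = 6.4×10⁻²
Because Q > Ksp (6.4×10⁻² vs 3.5×10⁻⁵), a precipitate of CaSO₄ forms.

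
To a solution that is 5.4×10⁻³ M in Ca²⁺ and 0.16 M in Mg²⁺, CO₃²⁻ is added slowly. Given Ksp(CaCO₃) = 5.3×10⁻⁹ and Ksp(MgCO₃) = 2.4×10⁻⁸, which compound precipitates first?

MgCO₃

Precipitation of each salt begins when its ion product equals Ksp.
For CaCO₃: [CO₃²⁻] = (Ksp/[Ca²⁺]) = 9.8×10⁻⁷ M
For MgCO₃: [CO₃²⁻] = (Ksp/[Mg²⁺]) = 1.5×10⁻⁷ M
MgCO₃ requires the lower [CO₃²⁻], so it precipitates first.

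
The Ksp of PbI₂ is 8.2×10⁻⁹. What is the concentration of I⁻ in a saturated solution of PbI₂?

2.5×10⁻³ M

PbI₂(s) ⇌ Pb²⁺(aq) + 2 I⁻(aq)
With molar solubility s: [Pb²⁺] = s, [I⁻] = 2s.
Ksp = [Pb²⁺][I⁻]^2 = s · (2s)^2 = 4s^3 = 8.2×10⁻⁹
s = 1.3×10⁻³ mol L⁻¹
[I⁻] = 2s = 2.5×10⁻³ mol L⁻¹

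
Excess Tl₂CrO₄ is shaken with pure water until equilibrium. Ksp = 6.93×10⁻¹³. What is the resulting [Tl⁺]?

Tl₂CrO₄(s) ⇌ 2 Tl⁺(aq) + CrO₄²⁻(aq)
With molar solubility s: [Tl⁺] = 2s, [CrO₄²⁻] = s.
Ksp = [Tl⁺]^2[CrO₄²⁻] = (2s)^2 · s = 4s^3 = 6.93×10⁻¹³
s = 5.57×10⁻⁵ mol L⁻¹
[Tl⁺] = 2s = 1.11×10⁻⁴ mol L⁻¹

1.11×10⁻⁴ M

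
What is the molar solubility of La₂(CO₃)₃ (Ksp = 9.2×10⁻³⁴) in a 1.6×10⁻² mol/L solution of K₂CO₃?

La₂(CO₃)₃(s) ⇌ 2 La³⁺(aq) + 3 CO₃²⁻(aq)
CO₃²⁻ is already present at 1.6×10⁻² mol/L. If s mol/L of La₂(CO₃)₃ dissolves, [La³⁺] = 2s while [CO₃²⁻] ≈ 1.6×10⁻² mol/L.
Ksp = [La³⁺]^2[CO₃²⁻]^3 = (2s)^2(1.6×10⁻²)^3
(2s)^2 = 9.2×10⁻³⁴ / (1.6×10⁻²)^3 = 2.2×10⁻²⁸
s = 7.5×10⁻¹⁵ mol/L

7.5×10⁻¹⁵ M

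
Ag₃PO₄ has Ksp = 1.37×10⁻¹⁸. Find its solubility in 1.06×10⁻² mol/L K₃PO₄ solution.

1.69×10⁻⁶ M

Ag₃PO₄(s) ⇌ 3 Ag⁺(aq) + PO₄³⁻(aq)
PO₄³⁻ is already present at 1.06×10⁻² mol/L. If s mol/L of Ag₃PO₄ dissolves, [Ag⁺] = 3s while [PO₄³⁻] ≈ 1.06×10⁻² mol/L.
Ksp = [Ag⁺]^3[PO₄³⁻] = (3s)^3(1.06×10⁻²)
(3s)^3 = 1.37×10⁻¹⁸ / (1.06×10⁻²) = 1.29×10⁻¹⁶
s = 1.69×10⁻⁶ mol/L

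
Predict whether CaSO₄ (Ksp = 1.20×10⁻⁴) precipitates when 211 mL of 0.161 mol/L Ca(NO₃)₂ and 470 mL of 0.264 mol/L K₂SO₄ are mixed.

Total volume after mixing = 211 + 470 = 681 mL.
[Ca²⁺] = (0.161)(211)/681 = 4.99×10⁻² mol/L
[SO₄²⁻] = (0.264)(470)/681 = 0.182 mol/L
Q = [Ca²⁺][SO₄²⁻] = 9.09×10⁻³
Because Q > Ksp (9.09×10⁻³ vs 1.20×10⁻⁴), a precipitate of CaSO₄ forms.

Yes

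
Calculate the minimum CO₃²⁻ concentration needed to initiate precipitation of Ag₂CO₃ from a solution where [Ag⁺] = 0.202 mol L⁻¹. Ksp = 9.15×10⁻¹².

2.24×10⁻¹⁰ M

A salt starts to precipitate once the ion product Q reaches its Ksp.
Ag₂CO₃(s) ⇌ 2 Ag⁺(aq) + CO₃²⁻(aq)
Ksp = [Ag⁺]^2[CO₃²⁻] = [CO₃²⁻](0.202)^2
[CO₃²⁻] = 9.15×10⁻¹² / (0.202)^2 = 2.24×10⁻¹⁰
[CO₃²⁻] = 2.24×10⁻¹⁰ mol L⁻¹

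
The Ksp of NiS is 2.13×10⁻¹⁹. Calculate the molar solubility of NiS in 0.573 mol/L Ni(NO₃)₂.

3.72×10⁻¹⁹ M

NiS(s) ⇌ Ni²⁺(aq) + S²⁻(aq)
Let s be the solubility of NiS here. The common ion gives [Ni²⁺] ≈ 0.573 mol/L, and [S²⁻] = s.
Ksp = [Ni²⁺][S²⁻] = (0.573)s
s = 2.13×10⁻¹⁹ / (0.573) = 3.72×10⁻¹⁹
s = 3.72×10⁻¹⁹ mol/L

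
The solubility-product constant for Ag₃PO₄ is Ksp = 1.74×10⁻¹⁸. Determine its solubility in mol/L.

Ag₃PO₄(s) ⇌ 3 Ag⁺(aq) + PO₄³⁻(aq)
Call the molar solubility s, so that [Ag⁺] = 3s and [PO₄³⁻] = s.
Ksp = [Ag⁺]^3[PO₄³⁻] = (3s)^3 · s = 27s^4
27s^4 = 1.74×10⁻¹⁸  ⇒  s^4 = 6.44×10⁻²⁰
Taking the 4th root, s = 1.59×10⁻⁵ mol/L.

1.59×10⁻⁵ M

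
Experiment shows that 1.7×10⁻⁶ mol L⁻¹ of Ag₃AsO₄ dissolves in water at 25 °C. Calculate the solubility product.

Ksp = 2.3×10⁻²²

Ag₃AsO₄(s) ⇌ 3 Ag⁺(aq) + AsO₄³⁻(aq)
Let s be the molar solubility. Then [Ag⁺] = 3s and [AsO₄³⁻] = s.
Ksp = [Ag⁺]^3[AsO₄³⁻] = (3s)^3 · s = 27s^4
Ksp = 27 × (1.7×10⁻⁶)^4 = 2.3×10⁻²²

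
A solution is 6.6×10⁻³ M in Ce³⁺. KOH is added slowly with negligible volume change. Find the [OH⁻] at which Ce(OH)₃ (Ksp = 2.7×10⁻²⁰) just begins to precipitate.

1.6×10⁻⁶ M

Precipitation begins when Q = Ksp.
Ce(OH)₃(s) ⇌ Ce³⁺(aq) + 3 OH⁻(aq)
Ksp = [Ce³⁺][OH⁻]^3 = [OH⁻]^3(6.6×10⁻³)
[OH⁻]^3 = 2.7×10⁻²⁰ / (6.6×10⁻³) = 4.1×10⁻¹⁸
[OH⁻] = 1.6×10⁻⁶ M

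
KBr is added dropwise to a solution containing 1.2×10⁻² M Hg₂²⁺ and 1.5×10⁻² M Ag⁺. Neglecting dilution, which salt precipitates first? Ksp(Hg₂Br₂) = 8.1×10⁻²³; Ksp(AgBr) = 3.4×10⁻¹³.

AgBr

Each salt precipitates once Q = Ksp for that salt.
For Hg₂Br₂: [Br⁻] = (Ksp/[Hg₂²⁺])^(1/2) = 8.2×10⁻¹¹ M
For AgBr: [Br⁻] = (Ksp/[Ag⁺]) = 2.3×10⁻¹¹ M
The smaller threshold [Br⁻] is reached first, so AgBr precipitates first.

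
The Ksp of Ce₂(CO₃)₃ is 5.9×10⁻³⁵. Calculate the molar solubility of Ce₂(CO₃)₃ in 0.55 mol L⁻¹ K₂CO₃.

9.4×10⁻¹⁸ M

Ce₂(CO₃)₃(s) ⇌ 2 Ce³⁺(aq) + 3 CO₃²⁻(aq)
CO₃²⁻ is already present at 0.55 mol L⁻¹. If s mol/L of Ce₂(CO₃)₃ dissolves, [Ce³⁺] = 2s while [CO₃²⁻] ≈ 0.55 mol L⁻¹.
Ksp = [Ce³⁺]^2[CO₃²⁻]^3 = (2s)^2(0.55)^3
(2s)^2 = 5.9×10⁻³⁵ / (0.55)^3 = 3.5×10⁻³⁴
s = 9.4×10⁻¹⁸ mol L⁻¹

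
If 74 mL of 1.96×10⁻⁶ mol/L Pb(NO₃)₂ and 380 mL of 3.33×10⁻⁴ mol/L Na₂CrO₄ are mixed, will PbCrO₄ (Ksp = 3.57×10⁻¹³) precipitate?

Total volume after mixing = 74 + 380 = 454 mL.
[Pb²⁺] = (1.96×10⁻⁶)(74)/454 = 3.19×10⁻⁷ mol/L
[CrO₄²⁻] = (3.33×10⁻⁴)(380)/454 = 2.79×10⁻⁴ mol/L
Q = [Pb²⁺][CrO₄²⁻] = 8.90×10⁻¹¹
Since Q (8.90×10⁻¹¹) exceeds Ksp (3.57×10⁻¹³), PbCrO₄ will precipitate.

Yes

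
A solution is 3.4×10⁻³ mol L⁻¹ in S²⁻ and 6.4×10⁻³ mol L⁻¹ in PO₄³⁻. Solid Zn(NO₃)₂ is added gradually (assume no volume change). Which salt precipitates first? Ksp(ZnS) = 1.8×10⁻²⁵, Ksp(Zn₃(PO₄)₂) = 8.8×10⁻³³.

Precipitation of each salt begins when its ion product equals Ksp.
For ZnS: [Zn²⁺] = (Ksp/[S²⁻]) = 5.3×10⁻²³ mol L⁻¹
For Zn₃(PO₄)₂: [Zn²⁺] = (Ksp/[PO₄³⁻]^2)^(1/3) = 6.0×10⁻¹⁰ mol L⁻¹
The smaller threshold [Zn²⁺] is reached first, so ZnS precipitates first.

ZnS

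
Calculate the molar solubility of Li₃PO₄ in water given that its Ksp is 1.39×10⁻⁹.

2.68×10⁻³ M

Li₃PO₄(s) ⇌ 3 Li⁺(aq) + PO₄³⁻(aq)
If s mol/L of Li₃PO₄ dissolves, [Li⁺] = 3s and [PO₄³⁻] = s.
Ksp = [Li⁺]^3[PO₄³⁻] = (3s)^3 · s = 27s^4
27s^4 = 1.39×10⁻⁹  ⇒  s^4 = 5.15×10⁻¹¹
s = 2.68×10⁻³ mol L⁻¹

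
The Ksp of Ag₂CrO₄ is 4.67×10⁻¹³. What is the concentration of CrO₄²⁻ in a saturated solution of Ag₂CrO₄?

Ag₂CrO₄(s) ⇌ 2 Ag⁺(aq) + CrO₄²⁻(aq)
Call the molar solubility s, so that [Ag⁺] = 2s and [CrO₄²⁻] = s.
Ksp = [Ag⁺]^2[CrO₄²⁻] = (2s)^2 · s = 4s^3 = 4.67×10⁻¹³
s = 4.89×10⁻⁵ mol L⁻¹
[CrO₄²⁻] = s = 4.89×10⁻⁵ mol L⁻¹

4.89×10⁻⁵ M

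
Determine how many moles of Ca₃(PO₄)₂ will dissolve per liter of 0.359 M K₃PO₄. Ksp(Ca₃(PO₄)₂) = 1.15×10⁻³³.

Ca₃(PO₄)₂(s) ⇌ 3 Ca²⁺(aq) + 2 PO₄³⁻(aq)
PO₄³⁻ is already present at 0.359 M. If s mol/L of Ca₃(PO₄)₂ dissolves, [Ca²⁺] = 3s while [PO₄³⁻] ≈ 0.359 M.
Ksp = [Ca²⁺]^3[PO₄³⁻]^2 = (3s)^3(0.359)^2
(3s)^3 = 1.15×10⁻³³ / (0.359)^2 = 8.92×10⁻³³
s = 6.91×10⁻¹² M

6.91×10⁻¹² M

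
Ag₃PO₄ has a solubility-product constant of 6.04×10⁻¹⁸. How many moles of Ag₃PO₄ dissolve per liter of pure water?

Ag₃PO₄(s) ⇌ 3 Ag⁺(aq) + PO₄³⁻(aq)
For each mole of Ag₃PO₄ that dissolves per liter, [Ag⁺] = 3s and [PO₄³⁻] = s; let s denote this solubility.
Ksp = [Ag⁺]^3[PO₄³⁻] = (3s)^3 · s = 27s^4
27s^4 = 6.04×10⁻¹⁸  ⇒  s^4 = 2.24×10⁻¹⁹
s = 2.17×10⁻⁵ mol L⁻¹

2.17×10⁻⁵ M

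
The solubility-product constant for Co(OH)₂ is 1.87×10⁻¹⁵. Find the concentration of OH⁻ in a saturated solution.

Co(OH)₂(s) ⇌ Co²⁺(aq) + 2 OH⁻(aq)
With molar solubility s: [Co²⁺] = s, [OH⁻] = 2s.
Ksp = [Co²⁺][OH⁻]^2 = s · (2s)^2 = 4s^3 = 1.87×10⁻¹⁵
s = 7.76×10⁻⁶ mol L⁻¹
[OH⁻] = 2s = 1.55×10⁻⁵ mol L⁻¹

1.55×10⁻⁵ M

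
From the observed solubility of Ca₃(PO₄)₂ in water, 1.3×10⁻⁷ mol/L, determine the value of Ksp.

Ca₃(PO₄)₂(s) ⇌ 3 Ca²⁺(aq) + 2 PO₄³⁻(aq)
If s mol/L of Ca₃(PO₄)₂ dissolves, [Ca²⁺] = 3s and [PO₄³⁻] = 2s.
Ksp = [Ca²⁺]^3[PO₄³⁻]^2 = (3s)^3 · (2s)^2 = 108s^5
Ksp = 108 × (1.3×10⁻⁷)^5 = 4.0×10⁻³³

Ksp = 4.0×10⁻³³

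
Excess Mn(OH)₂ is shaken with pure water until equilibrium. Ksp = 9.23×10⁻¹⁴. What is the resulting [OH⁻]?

Mn(OH)₂(s) ⇌ Mn²⁺(aq) + 2 OH⁻(aq)
Let s be the molar solubility. Then [Mn²⁺] = s and [OH⁻] = 2s.
Ksp = [Mn²⁺][OH⁻]^2 = s · (2s)^2 = 4s^3 = 9.23×10⁻¹⁴
s = 2.85×10⁻⁵ mol L⁻¹
[OH⁻] = 2s = 5.69×10⁻⁵ mol L⁻¹

5.69×10⁻⁵ M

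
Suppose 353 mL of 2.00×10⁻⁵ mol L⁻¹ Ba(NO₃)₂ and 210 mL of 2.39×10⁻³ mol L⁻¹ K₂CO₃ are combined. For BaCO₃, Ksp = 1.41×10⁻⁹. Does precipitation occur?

Yes

The combined volume is 563 mL.
[Ba²⁺] = (2.00×10⁻⁵)(353)/563 = 1.25×10⁻⁵ mol L⁻¹
[CO₃²⁻] = (2.39×10⁻³)(210)/563 = 8.91×10⁻⁴ mol L⁻¹
Q = [Ba²⁺][CO₃²⁻] = 1.12×10⁻⁸
Q = 1.12×10⁻⁸ > Ksp = 1.41×10⁻⁹, so the solution is supersaturated and BaCO₃ precipitates.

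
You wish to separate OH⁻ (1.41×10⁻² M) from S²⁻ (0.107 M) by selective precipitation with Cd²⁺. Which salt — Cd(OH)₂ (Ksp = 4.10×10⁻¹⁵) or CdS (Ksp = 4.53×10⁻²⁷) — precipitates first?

Precipitation begins when Q = Ksp.
For Cd(OH)₂: [Cd²⁺] = (Ksp/[OH⁻]^2) = 2.06×10⁻¹¹ M
For CdS: [Cd²⁺] = (Ksp/[S²⁻]) = 4.23×10⁻²⁶ M
Since CdS needs less Cd²⁺ to reach saturation, it precipitates first.

CdS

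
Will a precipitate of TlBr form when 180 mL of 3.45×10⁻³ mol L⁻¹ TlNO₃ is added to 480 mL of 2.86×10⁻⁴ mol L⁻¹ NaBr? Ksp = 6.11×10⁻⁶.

No

After mixing, V = 180 mL + 480 mL = 660 mL.
[Tl⁺] = (3.45×10⁻³)(180)/660 = 9.41×10⁻⁴ mol L⁻¹
[Br⁻] = (2.86×10⁻⁴)(480)/660 = 2.08×10⁻⁴ mol L⁻¹
Q = [Tl⁺][Br⁻] = 1.96×10⁻⁷
Since Q (1.96×10⁻⁷) is less than Ksp (6.11×10⁻⁶), no TlBr precipitates.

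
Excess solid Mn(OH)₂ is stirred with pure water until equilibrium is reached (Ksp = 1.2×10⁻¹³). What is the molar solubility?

3.1×10⁻⁵ M

Mn(OH)₂(s) ⇌ Mn²⁺(aq) + 2 OH⁻(aq)
For each mole of Mn(OH)₂ that dissolves per liter, [Mn²⁺] = s and [OH⁻] = 2s; let s denote this solubility.
Ksp = [Mn²⁺][OH⁻]^2 = s · (2s)^2 = 4s^3
4s^3 = 1.2×10⁻¹³  ⇒  s^3 = 3.0×10⁻¹⁴
Taking the 3rd root, s = 3.1×10⁻⁵ mol/L.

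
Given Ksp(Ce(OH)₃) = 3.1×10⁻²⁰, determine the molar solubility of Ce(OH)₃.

5.8×10⁻⁶ M

Ce(OH)₃(s) ⇌ Ce³⁺(aq) + 3 OH⁻(aq)
With molar solubility s: [Ce³⁺] = s, [OH⁻] = 3s.
Ksp = [Ce³⁺][OH⁻]^3 = s · (3s)^3 = 27s^4
27s^4 = 3.1×10⁻²⁰  ⇒  s^4 = 1.1×10⁻²¹
s = 5.8×10⁻⁶ mol L⁻¹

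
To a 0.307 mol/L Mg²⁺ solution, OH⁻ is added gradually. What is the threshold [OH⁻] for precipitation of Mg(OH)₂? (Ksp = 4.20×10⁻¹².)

3.70×10⁻⁶ M

The threshold for precipitation is Q = Ksp.
Mg(OH)₂(s) ⇌ Mg²⁺(aq) + 2 OH⁻(aq)
Ksp = [Mg²⁺][OH⁻]^2 = [OH⁻]^2(0.307)
[OH⁻]^2 = 4.20×10⁻¹² / (0.307) = 1.37×10⁻¹¹
[OH⁻] = 3.70×10⁻⁶ mol/L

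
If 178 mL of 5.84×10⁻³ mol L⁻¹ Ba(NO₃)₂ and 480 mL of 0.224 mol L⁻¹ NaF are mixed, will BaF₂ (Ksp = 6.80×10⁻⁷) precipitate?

Yes

The combined volume is 658 mL.
[Ba²⁺] = (5.84×10⁻³)(178)/658 = 1.58×10⁻³ mol L⁻¹
[F⁻] = (0.224)(480)/658 = 0.163 mol L⁻¹
Q = [Ba²⁺][F⁻]^2 = 4.22×10⁻⁵
Since Q (4.22×10⁻⁵) exceeds Ksp (6.80×10⁻⁷), BaF₂ will precipitate.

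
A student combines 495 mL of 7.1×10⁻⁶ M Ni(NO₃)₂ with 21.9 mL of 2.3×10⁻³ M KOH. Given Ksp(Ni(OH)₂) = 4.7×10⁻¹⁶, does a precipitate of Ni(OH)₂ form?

Yes

After mixing, V = 495 mL + 21.9 mL = 516.9 mL.
[Ni²⁺] = (7.1×10⁻⁶)(495)/516.9 = 6.8×10⁻⁶ M
[OH⁻] = (2.3×10⁻³)(21.9)/516.9 = 9.7×10⁻⁵ M
Q = [Ni²⁺][OH⁻]^2 = 6.5×10⁻¹⁴
Because Q > Ksp (6.5×10⁻¹⁴ vs 4.7×10⁻¹⁶), a precipitate of Ni(OH)₂ forms.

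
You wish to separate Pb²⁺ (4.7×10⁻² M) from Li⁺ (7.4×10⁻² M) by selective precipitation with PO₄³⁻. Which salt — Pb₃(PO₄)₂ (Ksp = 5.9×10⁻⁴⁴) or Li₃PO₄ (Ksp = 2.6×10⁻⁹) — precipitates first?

A salt starts to precipitate once the ion product Q reaches its Ksp.
For Pb₃(PO₄)₂: [PO₄³⁻] = (Ksp/[Pb²⁺]^3)^(1/2) = 2.4×10⁻²⁰ M
For Li₃PO₄: [PO₄³⁻] = (Ksp/[Li⁺]^3) = 6.4×10⁻⁶ M
The smaller threshold [PO₄³⁻] is reached first, so Pb₃(PO₄)₂ precipitates first.

Pb₃(PO₄)₂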